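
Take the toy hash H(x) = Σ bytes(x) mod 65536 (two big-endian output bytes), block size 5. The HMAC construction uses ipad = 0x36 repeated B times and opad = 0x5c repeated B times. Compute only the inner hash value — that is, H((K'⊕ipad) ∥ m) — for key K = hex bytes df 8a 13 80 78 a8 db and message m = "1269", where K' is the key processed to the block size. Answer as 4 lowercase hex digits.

026a

Key hex bytes df 8a 13 80 78 a8 db is 7 bytes > B = 5, so hash it first: H(key) = 03 f7, then zero-pad to 5 bytes: K' = 03 f7 00 00 00.
K' ⊕ ipad = 35 c1 36 36 36.
Inner input = 35 c1 36 36 36 ∥ 31 32 36 39.
Inner hash: sum = 53+193+54+54+54+49+50+54+57 = 618 → 02 6a.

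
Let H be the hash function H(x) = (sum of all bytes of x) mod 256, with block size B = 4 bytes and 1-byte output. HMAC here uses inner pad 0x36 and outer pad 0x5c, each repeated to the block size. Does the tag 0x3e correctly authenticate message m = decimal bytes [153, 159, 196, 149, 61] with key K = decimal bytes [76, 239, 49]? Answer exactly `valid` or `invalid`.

invalid

Key decimal bytes [76, 239, 49] = 4c ef 31 is 3 bytes ≤ B = 4; zero-pad to 4 bytes: K' = 4c ef 31 00.
K' ⊕ ipad = 7a d9 07 36; K' ⊕ opad = 10 b3 6d 5c.
Inner hash: sum = 122+217+7+54+153+159+196+149+61 = 1118; mod 256 = 94 → 5e.
Outer hash (recomputed tag): sum = 16+179+109+92+94 = 490; mod 256 = 234 → ea.
Recomputed tag = ea; claimed = 3e → mismatch.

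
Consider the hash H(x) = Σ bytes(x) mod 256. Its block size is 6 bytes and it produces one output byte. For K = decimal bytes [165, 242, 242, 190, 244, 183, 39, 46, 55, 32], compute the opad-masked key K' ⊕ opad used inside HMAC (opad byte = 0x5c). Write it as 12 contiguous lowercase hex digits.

c25c5c5c5c5c

Key decimal bytes [165, 242, 242, 190, 244, 183, 39, 46, 55, 32] = a5 f2 f2 be f4 b7 27 2e 37 20 is 10 bytes > B = 6, so hash it first: H(key) = 9e, then zero-pad to 6 bytes: K' = 9e 00 00 00 00 00.
XOR each byte with 0x5c: 9e⊕5c=c2, 00⊕5c=5c, 00⊕5c=5c, 00⊕5c=5c, 00⊕5c=5c, 00⊕5c=5c.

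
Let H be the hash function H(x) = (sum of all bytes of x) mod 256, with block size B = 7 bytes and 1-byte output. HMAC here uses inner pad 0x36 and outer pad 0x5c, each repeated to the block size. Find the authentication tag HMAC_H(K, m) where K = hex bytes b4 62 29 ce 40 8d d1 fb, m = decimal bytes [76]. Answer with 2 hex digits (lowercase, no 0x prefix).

42

Key hex bytes b4 62 29 ce 40 8d d1 fb is 8 bytes > B = 7, so hash it first: H(key) = a6, then zero-pad to 7 bytes: K' = a6 00 00 00 00 00 00.
K' ⊕ ipad = 90 36 36 36 36 36 36.  K' ⊕ opad = fa 5c 5c 5c 5c 5c 5c.
Inner input = (K'⊕ipad) ∥ m = 90 36 36 36 36 36 36 ∥ 4c.
Inner hash: sum = 144+54+54+54+54+54+54+76 = 544; mod 256 = 32 → 20.
Outer input = (K'⊕opad) ∥ inner = fa 5c 5c 5c 5c 5c 5c ∥ 20.
Outer hash (tag): sum = 250+92+92+92+92+92+92+32 = 834; mod 256 = 66 → 42.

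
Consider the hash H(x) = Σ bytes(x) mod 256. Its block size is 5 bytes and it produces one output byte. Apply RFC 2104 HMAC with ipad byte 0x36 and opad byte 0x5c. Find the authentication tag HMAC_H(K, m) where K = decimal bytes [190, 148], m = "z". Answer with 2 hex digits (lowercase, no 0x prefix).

Key decimal bytes [190, 148] = be 94 is 2 bytes ≤ B = 5; zero-pad to 5 bytes: K' = be 94 00 00 00.
K' ⊕ ipad = 88 a2 36 36 36.  K' ⊕ opad = e2 c8 5c 5c 5c.
Inner input = (K'⊕ipad) ∥ m = 88 a2 36 36 36 ∥ 7a.
Inner hash: sum = 136+162+54+54+54+122 = 582; mod 256 = 70 → 46.
Outer input = (K'⊕opad) ∥ inner = e2 c8 5c 5c 5c ∥ 46.
Outer hash (tag): sum = 226+200+92+92+92+70 = 772; mod 256 = 4 → 04.

04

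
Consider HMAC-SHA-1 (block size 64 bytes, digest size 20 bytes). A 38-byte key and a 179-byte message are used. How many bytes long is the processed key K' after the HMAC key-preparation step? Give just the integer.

64

Key is 38 ≤ 64 bytes, zero-padded: |K'| = 64.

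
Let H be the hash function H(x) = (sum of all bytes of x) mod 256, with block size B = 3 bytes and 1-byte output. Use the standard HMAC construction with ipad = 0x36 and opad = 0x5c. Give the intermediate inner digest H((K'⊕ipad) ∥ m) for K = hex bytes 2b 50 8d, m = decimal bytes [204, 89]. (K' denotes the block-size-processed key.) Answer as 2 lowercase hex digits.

Key hex bytes 2b 50 8d is exactly B = 3 bytes: K' = 2b 50 8d.
K' ⊕ ipad = 1d 66 bb.
Inner input = 1d 66 bb ∥ cc 59.
Inner hash: sum = 29+102+187+204+89 = 611; mod 256 = 99 → 63.

63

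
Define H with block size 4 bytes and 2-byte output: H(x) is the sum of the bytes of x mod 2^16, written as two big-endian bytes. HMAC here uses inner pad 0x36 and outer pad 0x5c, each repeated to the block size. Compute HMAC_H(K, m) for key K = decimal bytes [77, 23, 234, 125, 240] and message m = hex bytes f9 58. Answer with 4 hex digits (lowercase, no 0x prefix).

027d

Key decimal bytes [77, 23, 234, 125, 240] = 4d 17 ea 7d f0 is 5 bytes > B = 4, so hash it first: H(key) = 02 bb, then zero-pad to 4 bytes: K' = 02 bb 00 00.
K' ⊕ ipad = 34 8d 36 36.  K' ⊕ opad = 5e e7 5c 5c.
Inner input = (K'⊕ipad) ∥ m = 34 8d 36 36 ∥ f9 58.
Inner hash: sum = 52+141+54+54+249+88 = 638 → 02 7e.
Outer input = (K'⊕opad) ∥ inner = 5e e7 5c 5c ∥ 02 7e.
Outer hash (tag): sum = 94+231+92+92+2+126 = 637 → 02 7d.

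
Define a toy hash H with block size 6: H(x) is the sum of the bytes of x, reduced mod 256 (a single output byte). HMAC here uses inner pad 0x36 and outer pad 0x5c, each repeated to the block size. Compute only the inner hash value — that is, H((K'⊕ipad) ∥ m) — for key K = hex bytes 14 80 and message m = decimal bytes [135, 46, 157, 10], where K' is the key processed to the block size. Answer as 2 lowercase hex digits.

0c

Key hex bytes 14 80 is 2 bytes ≤ B = 6; zero-pad to 6 bytes: K' = 14 80 00 00 00 00.
K' ⊕ ipad = 22 b6 36 36 36 36.
Inner input = 22 b6 36 36 36 36 ∥ 87 2e 9d 0a.
Inner hash: sum = 34+182+54+54+54+54+135+46+157+10 = 780; mod 256 = 12 → 0c.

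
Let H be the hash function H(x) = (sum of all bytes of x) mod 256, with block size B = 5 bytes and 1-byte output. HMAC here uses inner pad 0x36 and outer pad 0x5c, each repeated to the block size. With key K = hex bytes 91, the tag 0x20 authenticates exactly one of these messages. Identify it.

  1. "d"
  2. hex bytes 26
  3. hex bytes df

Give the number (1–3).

1

Key hex bytes 91 is 1 byte ≤ B = 5; zero-pad to 5 bytes: K' = 91 00 00 00 00.
K' ⊕ ipad = a7 36 36 36 36; K' ⊕ opad = cd 5c 5c 5c 5c.
m1: inner = H(a7 36 36 36 36 64) = e3; tag = H(cd 5c 5c 5c 5c e3) = 20 ← matches
m2: inner = H(a7 36 36 36 36 26) = a5; tag = H(cd 5c 5c 5c 5c a5) = e2
m3: inner = H(a7 36 36 36 36 df) = 5e; tag = H(cd 5c 5c 5c 5c 5e) = 9b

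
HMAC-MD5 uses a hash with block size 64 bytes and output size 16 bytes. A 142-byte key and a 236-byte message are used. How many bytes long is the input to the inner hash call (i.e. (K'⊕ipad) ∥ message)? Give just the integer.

Key is 142 > 64 bytes, so it is hashed to 16 bytes then zero-padded to 64: |K'| = 64.
Inner input = (K'⊕ipad) ∥ m → 64 + 236 = 300 bytes.

300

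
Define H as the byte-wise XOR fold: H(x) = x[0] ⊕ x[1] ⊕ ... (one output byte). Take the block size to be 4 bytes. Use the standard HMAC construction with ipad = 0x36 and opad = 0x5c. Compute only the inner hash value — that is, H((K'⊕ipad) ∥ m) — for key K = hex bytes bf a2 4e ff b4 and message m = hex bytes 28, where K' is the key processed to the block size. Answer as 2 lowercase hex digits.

Key hex bytes bf a2 4e ff b4 is 5 bytes > B = 4, so hash it first: H(key) = 18, then zero-pad to 4 bytes: K' = 18 00 00 00.
K' ⊕ ipad = 2e 36 36 36.
Inner input = 2e 36 36 36 ∥ 28.
Inner hash: XOR 2e⊕36⊕36⊕36⊕28 = 30.

30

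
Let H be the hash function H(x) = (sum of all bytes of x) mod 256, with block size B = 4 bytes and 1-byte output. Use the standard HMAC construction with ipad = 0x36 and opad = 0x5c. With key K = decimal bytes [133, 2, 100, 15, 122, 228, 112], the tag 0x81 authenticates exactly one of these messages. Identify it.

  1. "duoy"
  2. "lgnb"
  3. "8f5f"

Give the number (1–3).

3

Key decimal bytes [133, 2, 100, 15, 122, 228, 112] = 85 02 64 0f 7a e4 70 is 7 bytes > B = 4, so hash it first: H(key) = c8, then zero-pad to 4 bytes: K' = c8 00 00 00.
K' ⊕ ipad = fe 36 36 36; K' ⊕ opad = 94 5c 5c 5c.
m1: inner = H(fe 36 36 36 64 75 6f 79) = 61; tag = H(94 5c 5c 5c 61) = 09
m2: inner = H(fe 36 36 36 6c 67 6e 62) = 43; tag = H(94 5c 5c 5c 43) = eb
m3: inner = H(fe 36 36 36 38 66 35 66) = d9; tag = H(94 5c 5c 5c d9) = 81 ← matches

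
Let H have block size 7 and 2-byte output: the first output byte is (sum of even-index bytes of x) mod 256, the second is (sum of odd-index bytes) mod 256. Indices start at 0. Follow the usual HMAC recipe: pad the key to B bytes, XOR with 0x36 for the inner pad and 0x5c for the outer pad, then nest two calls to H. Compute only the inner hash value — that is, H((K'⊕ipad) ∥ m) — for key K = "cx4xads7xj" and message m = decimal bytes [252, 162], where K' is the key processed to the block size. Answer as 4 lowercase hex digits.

Key "cx4xads7xj" = 63 78 34 78 61 64 73 37 78 6a is 10 bytes > B = 7, so hash it first: H(key) = e3 f5, then zero-pad to 7 bytes: K' = e3 f5 00 00 00 00 00.
K' ⊕ ipad = d5 c3 36 36 36 36 36.
Inner input = d5 c3 36 36 36 36 36 ∥ fc a2.
Inner hash: even-index sum = 537 mod 256 = 25; odd-index sum = 555 mod 256 = 43 → 19 2b.

192b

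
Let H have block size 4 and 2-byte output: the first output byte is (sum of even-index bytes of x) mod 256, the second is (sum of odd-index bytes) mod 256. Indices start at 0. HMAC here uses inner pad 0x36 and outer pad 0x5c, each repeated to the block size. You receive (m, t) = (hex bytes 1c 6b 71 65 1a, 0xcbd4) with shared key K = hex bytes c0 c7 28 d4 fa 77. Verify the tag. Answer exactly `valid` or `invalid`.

Key hex bytes c0 c7 28 d4 fa 77 is 6 bytes > B = 4, so hash it first: H(key) = e2 12, then zero-pad to 4 bytes: K' = e2 12 00 00.
K' ⊕ ipad = d4 24 36 36; K' ⊕ opad = be 4e 5c 5c.
Inner hash: even-index sum = 433 mod 256 = 177; odd-index sum = 298 mod 256 = 42 → b1 2a.
Outer hash (recomputed tag): even-index sum = 459 mod 256 = 203; odd-index sum = 212 mod 256 = 212 → cb d4.
Recomputed tag = cbd4; claimed = cbd4 → match.

valid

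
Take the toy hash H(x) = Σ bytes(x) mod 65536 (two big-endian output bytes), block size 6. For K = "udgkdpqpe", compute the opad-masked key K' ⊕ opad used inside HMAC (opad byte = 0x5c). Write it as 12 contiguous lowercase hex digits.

Key "udgkdpqpe" = 75 64 67 6b 64 70 71 70 65 is 9 bytes > B = 6, so hash it first: H(key) = 03 c5, then zero-pad to 6 bytes: K' = 03 c5 00 00 00 00.
XOR each byte with 0x5c: 03⊕5c=5f, c5⊕5c=99, 00⊕5c=5c, 00⊕5c=5c, 00⊕5c=5c, 00⊕5c=5c.

5f995c5c5c5c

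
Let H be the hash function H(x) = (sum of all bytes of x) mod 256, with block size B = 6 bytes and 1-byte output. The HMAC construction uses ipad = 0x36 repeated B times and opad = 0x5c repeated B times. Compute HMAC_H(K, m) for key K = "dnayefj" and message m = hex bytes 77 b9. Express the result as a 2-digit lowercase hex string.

9e

Key "dnayefj" = 64 6e 61 79 65 66 6a is 7 bytes > B = 6, so hash it first: H(key) = e1, then zero-pad to 6 bytes: K' = e1 00 00 00 00 00.
K' ⊕ ipad = d7 36 36 36 36 36.  K' ⊕ opad = bd 5c 5c 5c 5c 5c.
Inner input = (K'⊕ipad) ∥ m = d7 36 36 36 36 36 ∥ 77 b9.
Inner hash: sum = 215+54+54+54+54+54+119+185 = 789; mod 256 = 21 → 15.
Outer input = (K'⊕opad) ∥ inner = bd 5c 5c 5c 5c 5c ∥ 15.
Outer hash (tag): sum = 189+92+92+92+92+92+21 = 670; mod 256 = 158 → 9e.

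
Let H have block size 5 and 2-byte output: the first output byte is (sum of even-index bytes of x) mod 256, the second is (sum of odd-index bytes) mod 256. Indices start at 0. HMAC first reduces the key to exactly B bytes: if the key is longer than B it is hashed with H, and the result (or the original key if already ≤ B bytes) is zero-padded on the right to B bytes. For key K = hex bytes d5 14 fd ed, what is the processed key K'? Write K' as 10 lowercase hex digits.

d514fded00

Key hex bytes d5 14 fd ed is 4 bytes ≤ B = 5; zero-pad to 5 bytes: K' = d5 14 fd ed 00.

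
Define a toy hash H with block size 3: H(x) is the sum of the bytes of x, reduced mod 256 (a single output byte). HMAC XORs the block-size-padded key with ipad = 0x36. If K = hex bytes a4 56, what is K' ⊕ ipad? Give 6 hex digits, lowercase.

926036

Key hex bytes a4 56 is 2 bytes ≤ B = 3; zero-pad to 3 bytes: K' = a4 56 00.
XOR each byte with 0x36: a4⊕36=92, 56⊕36=60, 00⊕36=36.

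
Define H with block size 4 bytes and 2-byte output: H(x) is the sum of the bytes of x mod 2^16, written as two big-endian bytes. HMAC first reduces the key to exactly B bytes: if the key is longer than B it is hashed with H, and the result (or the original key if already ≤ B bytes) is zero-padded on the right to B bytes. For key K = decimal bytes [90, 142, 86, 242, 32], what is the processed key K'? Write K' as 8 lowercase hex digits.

|K| = 5 > B = 4, so first hash the key.
H(K): sum = 90+142+86+242+32 = 592 → 02 50.
Zero-pad H(K) = 02 50 to 4 bytes: K' = 02 50 00 00.

02500000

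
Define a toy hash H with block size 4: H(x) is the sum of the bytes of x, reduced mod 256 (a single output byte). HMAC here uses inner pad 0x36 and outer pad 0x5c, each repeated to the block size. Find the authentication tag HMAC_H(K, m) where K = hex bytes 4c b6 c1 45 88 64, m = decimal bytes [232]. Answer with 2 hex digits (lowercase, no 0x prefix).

Key hex bytes 4c b6 c1 45 88 64 is 6 bytes > B = 4, so hash it first: H(key) = f4, then zero-pad to 4 bytes: K' = f4 00 00 00.
K' ⊕ ipad = c2 36 36 36.  K' ⊕ opad = a8 5c 5c 5c.
Inner input = (K'⊕ipad) ∥ m = c2 36 36 36 ∥ e8.
Inner hash: sum = 194+54+54+54+232 = 588; mod 256 = 76 → 4c.
Outer input = (K'⊕opad) ∥ inner = a8 5c 5c 5c ∥ 4c.
Outer hash (tag): sum = 168+92+92+92+76 = 520; mod 256 = 8 → 08.

08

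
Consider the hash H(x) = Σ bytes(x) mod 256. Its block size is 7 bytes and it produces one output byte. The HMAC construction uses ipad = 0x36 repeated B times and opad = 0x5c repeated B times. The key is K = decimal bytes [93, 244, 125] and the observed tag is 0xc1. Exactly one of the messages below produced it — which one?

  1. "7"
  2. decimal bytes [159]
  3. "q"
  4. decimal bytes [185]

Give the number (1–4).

Key decimal bytes [93, 244, 125] = 5d f4 7d is 3 bytes ≤ B = 7; zero-pad to 7 bytes: K' = 5d f4 7d 00 00 00 00.
K' ⊕ ipad = 6b c2 4b 36 36 36 36; K' ⊕ opad = 01 a8 21 5c 5c 5c 5c.
m1: inner = H(6b c2 4b 36 36 36 36 37) = 87; tag = H(01 a8 21 5c 5c 5c 5c 87) = c1 ← matches
m2: inner = H(6b c2 4b 36 36 36 36 9f) = ef; tag = H(01 a8 21 5c 5c 5c 5c ef) = 29
m3: inner = H(6b c2 4b 36 36 36 36 71) = c1; tag = H(01 a8 21 5c 5c 5c 5c c1) = fb
m4: inner = H(6b c2 4b 36 36 36 36 b9) = 09; tag = H(01 a8 21 5c 5c 5c 5c 09) = 43

1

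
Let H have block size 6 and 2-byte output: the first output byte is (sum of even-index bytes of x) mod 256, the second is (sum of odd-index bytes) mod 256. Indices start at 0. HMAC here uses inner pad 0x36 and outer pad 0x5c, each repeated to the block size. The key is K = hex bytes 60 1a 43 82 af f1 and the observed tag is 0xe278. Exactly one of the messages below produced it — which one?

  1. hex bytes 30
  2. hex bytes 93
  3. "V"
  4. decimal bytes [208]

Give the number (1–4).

1

Key hex bytes 60 1a 43 82 af f1 is exactly B = 6 bytes: K' = 60 1a 43 82 af f1.
K' ⊕ ipad = 56 2c 75 b4 99 c7; K' ⊕ opad = 3c 46 1f de f3 ad.
m1: inner = H(56 2c 75 b4 99 c7 30) = 94 a7; tag = H(3c 46 1f de f3 ad 94 a7) = e278 ← matches
m2: inner = H(56 2c 75 b4 99 c7 93) = f7 a7; tag = H(3c 46 1f de f3 ad f7 a7) = 4578
m3: inner = H(56 2c 75 b4 99 c7 56) = ba a7; tag = H(3c 46 1f de f3 ad ba a7) = 0878
m4: inner = H(56 2c 75 b4 99 c7 d0) = 34 a7; tag = H(3c 46 1f de f3 ad 34 a7) = 8278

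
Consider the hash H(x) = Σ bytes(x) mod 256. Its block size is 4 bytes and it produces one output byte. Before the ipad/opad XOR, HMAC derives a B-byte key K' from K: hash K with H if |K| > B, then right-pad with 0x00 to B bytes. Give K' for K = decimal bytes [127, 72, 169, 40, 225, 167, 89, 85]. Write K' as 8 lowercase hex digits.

|K| = 8 > B = 4, so first hash the key.
H(K): sum = 127+72+169+40+225+167+89+85 = 974; mod 256 = 206 → ce.
Zero-pad H(K) = ce to 4 bytes: K' = ce 00 00 00.

ce000000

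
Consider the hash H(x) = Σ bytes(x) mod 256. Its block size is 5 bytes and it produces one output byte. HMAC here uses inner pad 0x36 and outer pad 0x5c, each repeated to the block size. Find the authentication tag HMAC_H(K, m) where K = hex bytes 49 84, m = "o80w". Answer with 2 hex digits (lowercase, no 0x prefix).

Key hex bytes 49 84 is 2 bytes ≤ B = 5; zero-pad to 5 bytes: K' = 49 84 00 00 00.
K' ⊕ ipad = 7f b2 36 36 36.  K' ⊕ opad = 15 d8 5c 5c 5c.
Inner input = (K'⊕ipad) ∥ m = 7f b2 36 36 36 ∥ 6f 38 30 77.
Inner hash: sum = 127+178+54+54+54+111+56+48+119 = 801; mod 256 = 33 → 21.
Outer input = (K'⊕opad) ∥ inner = 15 d8 5c 5c 5c ∥ 21.
Outer hash (tag): sum = 21+216+92+92+92+33 = 546; mod 256 = 34 → 22.

22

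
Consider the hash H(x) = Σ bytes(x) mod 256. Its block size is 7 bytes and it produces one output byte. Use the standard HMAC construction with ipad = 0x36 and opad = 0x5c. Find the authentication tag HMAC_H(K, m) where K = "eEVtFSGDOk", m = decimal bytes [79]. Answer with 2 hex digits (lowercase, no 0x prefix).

2d

Key "eEVtFSGDOk" = 65 45 56 74 46 53 47 44 4f 6b is 10 bytes > B = 7, so hash it first: H(key) = 52, then zero-pad to 7 bytes: K' = 52 00 00 00 00 00 00.
K' ⊕ ipad = 64 36 36 36 36 36 36.  K' ⊕ opad = 0e 5c 5c 5c 5c 5c 5c.
Inner input = (K'⊕ipad) ∥ m = 64 36 36 36 36 36 36 ∥ 4f.
Inner hash: sum = 100+54+54+54+54+54+54+79 = 503; mod 256 = 247 → f7.
Outer input = (K'⊕opad) ∥ inner = 0e 5c 5c 5c 5c 5c 5c ∥ f7.
Outer hash (tag): sum = 14+92+92+92+92+92+92+247 = 813; mod 256 = 45 → 2d.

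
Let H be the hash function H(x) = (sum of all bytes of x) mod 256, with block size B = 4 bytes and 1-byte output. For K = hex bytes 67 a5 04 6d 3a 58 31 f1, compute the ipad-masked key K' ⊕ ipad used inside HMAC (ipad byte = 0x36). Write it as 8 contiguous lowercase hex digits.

Key hex bytes 67 a5 04 6d 3a 58 31 f1 is 8 bytes > B = 4, so hash it first: H(key) = 31, then zero-pad to 4 bytes: K' = 31 00 00 00.
XOR each byte with 0x36: 31⊕36=07, 00⊕36=36, 00⊕36=36, 00⊕36=36.

07363636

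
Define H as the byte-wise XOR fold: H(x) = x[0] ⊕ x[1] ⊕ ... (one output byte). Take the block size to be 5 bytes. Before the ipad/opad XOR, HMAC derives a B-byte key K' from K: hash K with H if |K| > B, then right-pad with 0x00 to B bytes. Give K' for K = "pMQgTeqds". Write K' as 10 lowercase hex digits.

|K| = 9 > B = 5, so first hash the key.
H(K): XOR 70⊕4d⊕51⊕67⊕54⊕65⊕71⊕64⊕73 = 5c.
Zero-pad H(K) = 5c to 5 bytes: K' = 5c 00 00 00 00.

5c00000000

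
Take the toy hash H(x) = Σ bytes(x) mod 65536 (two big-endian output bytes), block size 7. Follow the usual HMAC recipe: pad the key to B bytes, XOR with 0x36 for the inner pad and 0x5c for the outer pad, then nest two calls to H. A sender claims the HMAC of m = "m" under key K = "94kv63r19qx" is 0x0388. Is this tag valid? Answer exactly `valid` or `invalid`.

invalid

Key "94kv63r19qx" = 39 34 6b 76 36 33 72 31 39 71 78 is 11 bytes > B = 7, so hash it first: H(key) = 03 7c, then zero-pad to 7 bytes: K' = 03 7c 00 00 00 00 00.
K' ⊕ ipad = 35 4a 36 36 36 36 36; K' ⊕ opad = 5f 20 5c 5c 5c 5c 5c.
Inner hash: sum = 53+74+54+54+54+54+54+109 = 506 → 01 fa.
Outer hash (recomputed tag): sum = 95+32+92+92+92+92+92+1+250 = 838 → 03 46.
Recomputed tag = 0346; claimed = 0388 → mismatch.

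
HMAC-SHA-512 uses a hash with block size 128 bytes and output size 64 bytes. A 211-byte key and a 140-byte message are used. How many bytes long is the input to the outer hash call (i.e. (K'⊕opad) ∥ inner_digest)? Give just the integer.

Key is 211 > 128 bytes, so it is hashed to 64 bytes then zero-padded to 128: |K'| = 128.
Outer input = (K'⊕opad) ∥ H(inner) → 128 + 64 = 192 bytes.

192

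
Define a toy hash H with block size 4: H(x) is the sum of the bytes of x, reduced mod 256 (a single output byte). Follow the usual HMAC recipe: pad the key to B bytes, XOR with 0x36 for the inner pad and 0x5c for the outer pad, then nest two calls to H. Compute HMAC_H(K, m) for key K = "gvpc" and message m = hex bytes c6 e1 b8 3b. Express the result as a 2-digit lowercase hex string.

Key "gvpc" = 67 76 70 63 is exactly B = 4 bytes: K' = 67 76 70 63.
K' ⊕ ipad = 51 40 46 55.  K' ⊕ opad = 3b 2a 2c 3f.
Inner input = (K'⊕ipad) ∥ m = 51 40 46 55 ∥ c6 e1 b8 3b.
Inner hash: sum = 81+64+70+85+198+225+184+59 = 966; mod 256 = 198 → c6.
Outer input = (K'⊕opad) ∥ inner = 3b 2a 2c 3f ∥ c6.
Outer hash (tag): sum = 59+42+44+63+198 = 406; mod 256 = 150 → 96.

96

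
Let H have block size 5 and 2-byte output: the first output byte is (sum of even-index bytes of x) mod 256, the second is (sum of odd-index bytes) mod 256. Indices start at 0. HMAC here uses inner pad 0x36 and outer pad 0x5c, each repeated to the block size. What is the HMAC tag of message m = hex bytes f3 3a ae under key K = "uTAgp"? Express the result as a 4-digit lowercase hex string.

Key "uTAgp" = 75 54 41 67 70 is exactly B = 5 bytes: K' = 75 54 41 67 70.
K' ⊕ ipad = 43 62 77 51 46.  K' ⊕ opad = 29 08 1d 3b 2c.
Inner input = (K'⊕ipad) ∥ m = 43 62 77 51 46 ∥ f3 3a ae.
Inner hash: even-index sum = 314 mod 256 = 58; odd-index sum = 596 mod 256 = 84 → 3a 54.
Outer input = (K'⊕opad) ∥ inner = 29 08 1d 3b 2c ∥ 3a 54.
Outer hash (tag): even-index sum = 198 mod 256 = 198; odd-index sum = 125 mod 256 = 125 → c6 7d.

c67d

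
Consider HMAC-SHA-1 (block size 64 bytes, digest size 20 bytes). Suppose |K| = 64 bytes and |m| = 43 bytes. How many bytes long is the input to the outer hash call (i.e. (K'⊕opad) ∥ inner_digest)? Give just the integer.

Key is 64 ≤ 64 bytes, zero-padded: |K'| = 64.
Outer input = (K'⊕opad) ∥ H(inner) → 64 + 20 = 84 bytes.

84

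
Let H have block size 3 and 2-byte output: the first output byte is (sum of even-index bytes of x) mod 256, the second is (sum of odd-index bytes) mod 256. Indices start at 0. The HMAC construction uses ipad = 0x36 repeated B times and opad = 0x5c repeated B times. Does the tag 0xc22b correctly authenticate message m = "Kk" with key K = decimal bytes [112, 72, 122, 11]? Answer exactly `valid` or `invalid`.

Key decimal bytes [112, 72, 122, 11] = 70 48 7a 0b is 4 bytes > B = 3, so hash it first: H(key) = ea 53, then zero-pad to 3 bytes: K' = ea 53 00.
K' ⊕ ipad = dc 65 36; K' ⊕ opad = b6 0f 5c.
Inner hash: even-index sum = 381 mod 256 = 125; odd-index sum = 176 mod 256 = 176 → 7d b0.
Outer hash (recomputed tag): even-index sum = 450 mod 256 = 194; odd-index sum = 140 mod 256 = 140 → c2 8c.
Recomputed tag = c28c; claimed = c22b → mismatch.

invalid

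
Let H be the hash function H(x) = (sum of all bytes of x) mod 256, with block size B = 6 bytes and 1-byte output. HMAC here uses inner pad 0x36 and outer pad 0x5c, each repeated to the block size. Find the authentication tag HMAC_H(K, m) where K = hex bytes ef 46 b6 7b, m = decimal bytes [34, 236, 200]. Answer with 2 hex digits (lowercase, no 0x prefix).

ee

Key hex bytes ef 46 b6 7b is 4 bytes ≤ B = 6; zero-pad to 6 bytes: K' = ef 46 b6 7b 00 00.
K' ⊕ ipad = d9 70 80 4d 36 36.  K' ⊕ opad = b3 1a ea 27 5c 5c.
Inner input = (K'⊕ipad) ∥ m = d9 70 80 4d 36 36 ∥ 22 ec c8.
Inner hash: sum = 217+112+128+77+54+54+34+236+200 = 1112; mod 256 = 88 → 58.
Outer input = (K'⊕opad) ∥ inner = b3 1a ea 27 5c 5c ∥ 58.
Outer hash (tag): sum = 179+26+234+39+92+92+88 = 750; mod 256 = 238 → ee.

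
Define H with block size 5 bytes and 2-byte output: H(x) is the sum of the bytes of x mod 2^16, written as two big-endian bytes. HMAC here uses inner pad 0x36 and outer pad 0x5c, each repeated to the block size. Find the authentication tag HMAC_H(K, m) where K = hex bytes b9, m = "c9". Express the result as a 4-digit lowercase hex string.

Key hex bytes b9 is 1 byte ≤ B = 5; zero-pad to 5 bytes: K' = b9 00 00 00 00.
K' ⊕ ipad = 8f 36 36 36 36.  K' ⊕ opad = e5 5c 5c 5c 5c.
Inner input = (K'⊕ipad) ∥ m = 8f 36 36 36 36 ∥ 63 39.
Inner hash: sum = 143+54+54+54+54+99+57 = 515 → 02 03.
Outer input = (K'⊕opad) ∥ inner = e5 5c 5c 5c 5c ∥ 02 03.
Outer hash (tag): sum = 229+92+92+92+92+2+3 = 602 → 02 5a.

025a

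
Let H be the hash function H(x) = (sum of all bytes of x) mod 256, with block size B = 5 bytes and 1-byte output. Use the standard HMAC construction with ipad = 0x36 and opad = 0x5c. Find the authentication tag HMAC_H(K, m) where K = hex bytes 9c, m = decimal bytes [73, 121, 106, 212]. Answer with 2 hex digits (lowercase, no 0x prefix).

Key hex bytes 9c is 1 byte ≤ B = 5; zero-pad to 5 bytes: K' = 9c 00 00 00 00.
K' ⊕ ipad = aa 36 36 36 36.  K' ⊕ opad = c0 5c 5c 5c 5c.
Inner input = (K'⊕ipad) ∥ m = aa 36 36 36 36 ∥ 49 79 6a d4.
Inner hash: sum = 170+54+54+54+54+73+121+106+212 = 898; mod 256 = 130 → 82.
Outer input = (K'⊕opad) ∥ inner = c0 5c 5c 5c 5c ∥ 82.
Outer hash (tag): sum = 192+92+92+92+92+130 = 690; mod 256 = 178 → b2.

b2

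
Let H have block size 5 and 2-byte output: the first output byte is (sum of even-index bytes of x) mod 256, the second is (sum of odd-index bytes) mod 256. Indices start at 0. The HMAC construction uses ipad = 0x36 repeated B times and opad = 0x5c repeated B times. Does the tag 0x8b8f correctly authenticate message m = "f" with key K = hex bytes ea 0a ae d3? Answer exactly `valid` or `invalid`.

valid

Key hex bytes ea 0a ae d3 is 4 bytes ≤ B = 5; zero-pad to 5 bytes: K' = ea 0a ae d3 00.
K' ⊕ ipad = dc 3c 98 e5 36; K' ⊕ opad = b6 56 f2 8f 5c.
Inner hash: even-index sum = 426 mod 256 = 170; odd-index sum = 391 mod 256 = 135 → aa 87.
Outer hash (recomputed tag): even-index sum = 651 mod 256 = 139; odd-index sum = 399 mod 256 = 143 → 8b 8f.
Recomputed tag = 8b8f; claimed = 8b8f → match.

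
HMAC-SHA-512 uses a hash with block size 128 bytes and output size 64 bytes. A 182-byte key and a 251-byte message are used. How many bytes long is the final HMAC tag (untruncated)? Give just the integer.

The tag is one SHA-512 digest: 64 bytes.

64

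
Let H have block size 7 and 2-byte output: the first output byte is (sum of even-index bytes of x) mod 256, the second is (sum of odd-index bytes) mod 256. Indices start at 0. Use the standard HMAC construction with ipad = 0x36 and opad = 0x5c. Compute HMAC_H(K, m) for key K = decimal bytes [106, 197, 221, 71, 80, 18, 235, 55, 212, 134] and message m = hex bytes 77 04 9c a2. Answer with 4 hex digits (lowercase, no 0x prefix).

8ae7

Key decimal bytes [106, 197, 221, 71, 80, 18, 235, 55, 212, 134] = 6a c5 dd 47 50 12 eb 37 d4 86 is 10 bytes > B = 7, so hash it first: H(key) = 56 db, then zero-pad to 7 bytes: K' = 56 db 00 00 00 00 00.
K' ⊕ ipad = 60 ed 36 36 36 36 36.  K' ⊕ opad = 0a 87 5c 5c 5c 5c 5c.
Inner input = (K'⊕ipad) ∥ m = 60 ed 36 36 36 36 36 ∥ 77 04 9c a2.
Inner hash: even-index sum = 424 mod 256 = 168; odd-index sum = 620 mod 256 = 108 → a8 6c.
Outer input = (K'⊕opad) ∥ inner = 0a 87 5c 5c 5c 5c 5c ∥ a8 6c.
Outer hash (tag): even-index sum = 394 mod 256 = 138; odd-index sum = 487 mod 256 = 231 → 8a e7.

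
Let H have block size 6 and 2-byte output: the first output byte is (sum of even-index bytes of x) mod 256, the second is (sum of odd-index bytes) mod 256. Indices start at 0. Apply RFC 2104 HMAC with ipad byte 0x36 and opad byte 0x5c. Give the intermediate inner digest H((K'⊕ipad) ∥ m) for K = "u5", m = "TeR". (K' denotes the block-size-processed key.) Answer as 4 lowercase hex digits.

55d4

Key "u5" = 75 35 is 2 bytes ≤ B = 6; zero-pad to 6 bytes: K' = 75 35 00 00 00 00.
K' ⊕ ipad = 43 03 36 36 36 36.
Inner input = 43 03 36 36 36 36 ∥ 54 65 52.
Inner hash: even-index sum = 341 mod 256 = 85; odd-index sum = 212 mod 256 = 212 → 55 d4.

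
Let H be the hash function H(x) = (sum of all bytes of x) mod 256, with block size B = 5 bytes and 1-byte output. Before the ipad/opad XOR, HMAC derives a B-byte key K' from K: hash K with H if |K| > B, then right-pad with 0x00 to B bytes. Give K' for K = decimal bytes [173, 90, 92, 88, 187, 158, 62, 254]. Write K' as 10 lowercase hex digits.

|K| = 8 > B = 5, so first hash the key.
H(K): sum = 173+90+92+88+187+158+62+254 = 1104; mod 256 = 80 → 50.
Zero-pad H(K) = 50 to 5 bytes: K' = 50 00 00 00 00.

5000000000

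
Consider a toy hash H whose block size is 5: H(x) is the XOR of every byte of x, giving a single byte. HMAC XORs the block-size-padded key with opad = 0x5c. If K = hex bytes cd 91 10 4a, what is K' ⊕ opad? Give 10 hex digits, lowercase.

Key hex bytes cd 91 10 4a is 4 bytes ≤ B = 5; zero-pad to 5 bytes: K' = cd 91 10 4a 00.
XOR each byte with 0x5c: cd⊕5c=91, 91⊕5c=cd, 10⊕5c=4c, 4a⊕5c=16, 00⊕5c=5c.

91cd4c165c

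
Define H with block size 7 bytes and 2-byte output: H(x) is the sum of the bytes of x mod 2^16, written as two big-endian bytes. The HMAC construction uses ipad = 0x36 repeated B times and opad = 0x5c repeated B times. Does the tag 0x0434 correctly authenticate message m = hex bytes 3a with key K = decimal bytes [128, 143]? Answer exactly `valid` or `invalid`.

Key decimal bytes [128, 143] = 80 8f is 2 bytes ≤ B = 7; zero-pad to 7 bytes: K' = 80 8f 00 00 00 00 00.
K' ⊕ ipad = b6 b9 36 36 36 36 36; K' ⊕ opad = dc d3 5c 5c 5c 5c 5c.
Inner hash: sum = 182+185+54+54+54+54+54+58 = 695 → 02 b7.
Outer hash (recomputed tag): sum = 220+211+92+92+92+92+92+2+183 = 1076 → 04 34.
Recomputed tag = 0434; claimed = 0434 → match.

valid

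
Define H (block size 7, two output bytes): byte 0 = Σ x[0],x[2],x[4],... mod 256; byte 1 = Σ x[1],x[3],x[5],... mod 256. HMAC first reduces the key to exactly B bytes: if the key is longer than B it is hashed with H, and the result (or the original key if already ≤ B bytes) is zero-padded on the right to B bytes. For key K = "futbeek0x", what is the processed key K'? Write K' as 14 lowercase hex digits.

226c0000000000

|K| = 9 > B = 7, so first hash the key.
H(K): even-index sum = 546 mod 256 = 34; odd-index sum = 364 mod 256 = 108 → 22 6c.
Zero-pad H(K) = 22 6c to 7 bytes: K' = 22 6c 00 00 00 00 00.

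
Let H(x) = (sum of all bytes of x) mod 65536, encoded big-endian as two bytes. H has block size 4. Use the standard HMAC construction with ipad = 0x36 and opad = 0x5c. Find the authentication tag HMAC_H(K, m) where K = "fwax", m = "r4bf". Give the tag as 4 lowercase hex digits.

Key "fwax" = 66 77 61 78 is exactly B = 4 bytes: K' = 66 77 61 78.
K' ⊕ ipad = 50 41 57 4e.  K' ⊕ opad = 3a 2b 3d 24.
Inner input = (K'⊕ipad) ∥ m = 50 41 57 4e ∥ 72 34 62 66.
Inner hash: sum = 80+65+87+78+114+52+98+102 = 676 → 02 a4.
Outer input = (K'⊕opad) ∥ inner = 3a 2b 3d 24 ∥ 02 a4.
Outer hash (tag): sum = 58+43+61+36+2+164 = 364 → 01 6c.

016c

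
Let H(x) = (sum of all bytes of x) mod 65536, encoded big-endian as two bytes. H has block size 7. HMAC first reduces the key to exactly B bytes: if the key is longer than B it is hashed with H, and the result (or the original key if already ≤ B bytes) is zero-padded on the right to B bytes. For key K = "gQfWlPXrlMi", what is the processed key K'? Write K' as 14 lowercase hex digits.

041d0000000000

|K| = 11 > B = 7, so first hash the key.
H(K): sum = 103+81+102+87+108+80+88+114+108+77+105 = 1053 → 04 1d.
Zero-pad H(K) = 04 1d to 7 bytes: K' = 04 1d 00 00 00 00 00.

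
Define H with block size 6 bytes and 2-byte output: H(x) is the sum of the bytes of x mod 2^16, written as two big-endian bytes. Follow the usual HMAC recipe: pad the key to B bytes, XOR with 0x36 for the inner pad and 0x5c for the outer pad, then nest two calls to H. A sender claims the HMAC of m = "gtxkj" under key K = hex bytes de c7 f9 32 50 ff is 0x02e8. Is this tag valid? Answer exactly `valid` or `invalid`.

valid

Key hex bytes de c7 f9 32 50 ff is exactly B = 6 bytes: K' = de c7 f9 32 50 ff.
K' ⊕ ipad = e8 f1 cf 04 66 c9; K' ⊕ opad = 82 9b a5 6e 0c a3.
Inner hash: sum = 232+241+207+4+102+201+103+116+120+107+106 = 1539 → 06 03.
Outer hash (recomputed tag): sum = 130+155+165+110+12+163+6+3 = 744 → 02 e8.
Recomputed tag = 02e8; claimed = 02e8 → match.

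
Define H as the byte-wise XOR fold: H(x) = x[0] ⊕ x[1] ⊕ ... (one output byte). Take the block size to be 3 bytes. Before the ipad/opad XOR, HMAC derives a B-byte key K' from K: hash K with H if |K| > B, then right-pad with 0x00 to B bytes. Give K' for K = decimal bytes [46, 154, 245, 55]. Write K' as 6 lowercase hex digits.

760000

|K| = 4 > B = 3, so first hash the key.
H(K): XOR 2e⊕9a⊕f5⊕37 = 76.
Zero-pad H(K) = 76 to 3 bytes: K' = 76 00 00.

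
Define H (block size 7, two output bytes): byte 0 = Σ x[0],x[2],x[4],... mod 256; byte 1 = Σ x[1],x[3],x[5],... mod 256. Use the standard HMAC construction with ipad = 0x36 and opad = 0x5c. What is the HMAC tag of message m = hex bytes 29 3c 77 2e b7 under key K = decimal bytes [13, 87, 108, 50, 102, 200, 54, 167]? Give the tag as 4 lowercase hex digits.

ee8b

Key decimal bytes [13, 87, 108, 50, 102, 200, 54, 167] = 0d 57 6c 32 66 c8 36 a7 is 8 bytes > B = 7, so hash it first: H(key) = 15 f8, then zero-pad to 7 bytes: K' = 15 f8 00 00 00 00 00.
K' ⊕ ipad = 23 ce 36 36 36 36 36.  K' ⊕ opad = 49 a4 5c 5c 5c 5c 5c.
Inner input = (K'⊕ipad) ∥ m = 23 ce 36 36 36 36 36 ∥ 29 3c 77 2e b7.
Inner hash: even-index sum = 303 mod 256 = 47; odd-index sum = 657 mod 256 = 145 → 2f 91.
Outer input = (K'⊕opad) ∥ inner = 49 a4 5c 5c 5c 5c 5c ∥ 2f 91.
Outer hash (tag): even-index sum = 494 mod 256 = 238; odd-index sum = 395 mod 256 = 139 → ee 8b.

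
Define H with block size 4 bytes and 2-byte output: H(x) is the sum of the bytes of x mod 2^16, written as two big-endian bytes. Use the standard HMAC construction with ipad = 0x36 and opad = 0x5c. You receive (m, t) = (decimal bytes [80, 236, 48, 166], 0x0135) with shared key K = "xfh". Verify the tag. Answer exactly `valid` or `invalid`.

valid

Key "xfh" = 78 66 68 is 3 bytes ≤ B = 4; zero-pad to 4 bytes: K' = 78 66 68 00.
K' ⊕ ipad = 4e 50 5e 36; K' ⊕ opad = 24 3a 34 5c.
Inner hash: sum = 78+80+94+54+80+236+48+166 = 836 → 03 44.
Outer hash (recomputed tag): sum = 36+58+52+92+3+68 = 309 → 01 35.
Recomputed tag = 0135; claimed = 0135 → match.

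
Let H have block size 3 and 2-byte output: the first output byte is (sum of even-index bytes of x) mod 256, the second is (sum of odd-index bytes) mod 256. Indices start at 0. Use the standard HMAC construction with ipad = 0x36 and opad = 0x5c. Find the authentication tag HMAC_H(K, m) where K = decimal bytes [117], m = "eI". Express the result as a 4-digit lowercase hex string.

201e

Key decimal bytes [117] = 75 is 1 byte ≤ B = 3; zero-pad to 3 bytes: K' = 75 00 00.
K' ⊕ ipad = 43 36 36.  K' ⊕ opad = 29 5c 5c.
Inner input = (K'⊕ipad) ∥ m = 43 36 36 ∥ 65 49.
Inner hash: even-index sum = 194 mod 256 = 194; odd-index sum = 155 mod 256 = 155 → c2 9b.
Outer input = (K'⊕opad) ∥ inner = 29 5c 5c ∥ c2 9b.
Outer hash (tag): even-index sum = 288 mod 256 = 32; odd-index sum = 286 mod 256 = 30 → 20 1e.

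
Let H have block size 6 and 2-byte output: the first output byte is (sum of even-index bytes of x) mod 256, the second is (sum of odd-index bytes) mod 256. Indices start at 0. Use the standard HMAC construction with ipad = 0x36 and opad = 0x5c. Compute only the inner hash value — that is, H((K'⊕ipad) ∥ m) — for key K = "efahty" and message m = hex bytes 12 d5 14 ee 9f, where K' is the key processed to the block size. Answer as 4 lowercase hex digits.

b1c0

Key "efahty" = 65 66 61 68 74 79 is exactly B = 6 bytes: K' = 65 66 61 68 74 79.
K' ⊕ ipad = 53 50 57 5e 42 4f.
Inner input = 53 50 57 5e 42 4f ∥ 12 d5 14 ee 9f.
Inner hash: even-index sum = 433 mod 256 = 177; odd-index sum = 704 mod 256 = 192 → b1 c0.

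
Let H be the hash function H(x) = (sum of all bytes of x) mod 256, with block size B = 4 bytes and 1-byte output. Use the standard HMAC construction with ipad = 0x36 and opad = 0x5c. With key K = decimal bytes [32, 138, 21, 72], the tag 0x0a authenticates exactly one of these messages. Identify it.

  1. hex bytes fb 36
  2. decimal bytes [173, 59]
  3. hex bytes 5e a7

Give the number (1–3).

2

Key decimal bytes [32, 138, 21, 72] = 20 8a 15 48 is exactly B = 4 bytes: K' = 20 8a 15 48.
K' ⊕ ipad = 16 bc 23 7e; K' ⊕ opad = 7c d6 49 14.
m1: inner = H(16 bc 23 7e fb 36) = a4; tag = H(7c d6 49 14 a4) = 53
m2: inner = H(16 bc 23 7e ad 3b) = 5b; tag = H(7c d6 49 14 5b) = 0a ← matches
m3: inner = H(16 bc 23 7e 5e a7) = 78; tag = H(7c d6 49 14 78) = 27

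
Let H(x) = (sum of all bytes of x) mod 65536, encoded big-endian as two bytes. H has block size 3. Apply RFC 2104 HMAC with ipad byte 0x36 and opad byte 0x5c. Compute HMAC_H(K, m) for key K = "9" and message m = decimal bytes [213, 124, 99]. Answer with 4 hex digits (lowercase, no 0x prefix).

014e

Key "9" = 39 is 1 byte ≤ B = 3; zero-pad to 3 bytes: K' = 39 00 00.
K' ⊕ ipad = 0f 36 36.  K' ⊕ opad = 65 5c 5c.
Inner input = (K'⊕ipad) ∥ m = 0f 36 36 ∥ d5 7c 63.
Inner hash: sum = 15+54+54+213+124+99 = 559 → 02 2f.
Outer input = (K'⊕opad) ∥ inner = 65 5c 5c ∥ 02 2f.
Outer hash (tag): sum = 101+92+92+2+47 = 334 → 01 4e.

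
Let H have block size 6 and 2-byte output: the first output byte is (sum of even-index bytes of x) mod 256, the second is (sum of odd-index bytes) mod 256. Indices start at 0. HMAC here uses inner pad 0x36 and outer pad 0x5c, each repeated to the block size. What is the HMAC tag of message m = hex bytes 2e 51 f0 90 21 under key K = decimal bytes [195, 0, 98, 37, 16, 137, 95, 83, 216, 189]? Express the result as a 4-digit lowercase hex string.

Key decimal bytes [195, 0, 98, 37, 16, 137, 95, 83, 216, 189] = c3 00 62 25 10 89 5f 53 d8 bd is 10 bytes > B = 6, so hash it first: H(key) = 6c be, then zero-pad to 6 bytes: K' = 6c be 00 00 00 00.
K' ⊕ ipad = 5a 88 36 36 36 36.  K' ⊕ opad = 30 e2 5c 5c 5c 5c.
Inner input = (K'⊕ipad) ∥ m = 5a 88 36 36 36 36 ∥ 2e 51 f0 90 21.
Inner hash: even-index sum = 517 mod 256 = 5; odd-index sum = 469 mod 256 = 213 → 05 d5.
Outer input = (K'⊕opad) ∥ inner = 30 e2 5c 5c 5c 5c ∥ 05 d5.
Outer hash (tag): even-index sum = 237 mod 256 = 237; odd-index sum = 623 mod 256 = 111 → ed 6f.

ed6f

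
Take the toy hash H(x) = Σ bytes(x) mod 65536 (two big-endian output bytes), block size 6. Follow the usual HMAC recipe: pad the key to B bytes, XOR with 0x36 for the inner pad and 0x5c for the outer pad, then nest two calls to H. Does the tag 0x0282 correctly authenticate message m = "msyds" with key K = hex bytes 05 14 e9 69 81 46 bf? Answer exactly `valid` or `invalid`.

Key hex bytes 05 14 e9 69 81 46 bf is 7 bytes > B = 6, so hash it first: H(key) = 02 f1, then zero-pad to 6 bytes: K' = 02 f1 00 00 00 00.
K' ⊕ ipad = 34 c7 36 36 36 36; K' ⊕ opad = 5e ad 5c 5c 5c 5c.
Inner hash: sum = 52+199+54+54+54+54+109+115+121+100+115 = 1027 → 04 03.
Outer hash (recomputed tag): sum = 94+173+92+92+92+92+4+3 = 642 → 02 82.
Recomputed tag = 0282; claimed = 0282 → match.

valid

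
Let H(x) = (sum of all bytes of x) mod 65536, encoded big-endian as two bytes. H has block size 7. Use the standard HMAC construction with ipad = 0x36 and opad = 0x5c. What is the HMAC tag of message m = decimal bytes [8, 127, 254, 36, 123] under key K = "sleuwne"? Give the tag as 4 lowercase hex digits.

01a0

Key "sleuwne" = 73 6c 65 75 77 6e 65 is exactly B = 7 bytes: K' = 73 6c 65 75 77 6e 65.
K' ⊕ ipad = 45 5a 53 43 41 58 53.  K' ⊕ opad = 2f 30 39 29 2b 32 39.
Inner input = (K'⊕ipad) ∥ m = 45 5a 53 43 41 58 53 ∥ 08 7f fe 24 7b.
Inner hash: sum = 69+90+83+67+65+88+83+8+127+254+36+123 = 1093 → 04 45.
Outer input = (K'⊕opad) ∥ inner = 2f 30 39 29 2b 32 39 ∥ 04 45.
Outer hash (tag): sum = 47+48+57+41+43+50+57+4+69 = 416 → 01 a0.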